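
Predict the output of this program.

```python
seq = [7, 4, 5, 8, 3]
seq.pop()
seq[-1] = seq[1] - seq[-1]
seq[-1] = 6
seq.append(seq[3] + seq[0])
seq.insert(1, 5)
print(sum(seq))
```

pop() removes 3 → [7, 4, 5, 8]
seq[-1] = seq[1]-seq[-1] = 4-8 = -4 → [7, 4, 5, -4]
seq[-1] = 6 → [7, 4, 5, 6]
append seq[3]+seq[0] = 6+7 = 13 → [7, 4, 5, 6, 13]
insert 5 at 1 → [7, 5, 4, 5, 6, 13]
sum = 40

40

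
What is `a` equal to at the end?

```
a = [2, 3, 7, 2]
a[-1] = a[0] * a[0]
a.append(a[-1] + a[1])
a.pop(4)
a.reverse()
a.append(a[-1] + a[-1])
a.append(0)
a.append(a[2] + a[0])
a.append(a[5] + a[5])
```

[4, 7, 3, 2, 4, 0, 7, 0]

a[-1] = a[0]*a[0] = 2*2 = 4 → [2, 3, 7, 4]
append a[-1]+a[1] = 4+3 = 7 → [2, 3, 7, 4, 7]
pop(4) removes 7 → [2, 3, 7, 4]
reverse → [4, 7, 3, 2]
append a[-1]+a[-1] = 2+2 = 4 → [4, 7, 3, 2, 4]
append 0 → [4, 7, 3, 2, 4, 0]
append a[2]+a[0] = 3+4 = 7 → [4, 7, 3, 2, 4, 0, 7]
append a[5]+a[5] = 0+0 = 0 → [4, 7, 3, 2, 4, 0, 7, 0]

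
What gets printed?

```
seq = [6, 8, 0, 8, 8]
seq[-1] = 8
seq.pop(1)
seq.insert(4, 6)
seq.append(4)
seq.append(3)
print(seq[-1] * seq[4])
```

seq[-1] = 8 → [6, 8, 0, 8, 8]
pop(1) removes 8 → [6, 0, 8, 8]
insert 6 at 4 → [6, 0, 8, 8, 6]
append 4 → [6, 0, 8, 8, 6, 4]
append 3 → [6, 0, 8, 8, 6, 4, 3]
seq[-1]*seq[4] = 3*6 = 18

18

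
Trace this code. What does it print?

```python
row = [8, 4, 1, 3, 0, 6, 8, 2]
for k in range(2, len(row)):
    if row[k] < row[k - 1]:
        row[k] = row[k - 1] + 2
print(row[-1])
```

k=2: 1<4, row[2] = 4+2 = 6 → [8, 4, 6, 3, 0, 6, 8, 2]
k=3: 3<6, row[3] = 6+2 = 8 → [8, 4, 6, 8, 0, 6, 8, 2]
k=4: 0<8, row[4] = 8+2 = 10 → [8, 4, 6, 8, 10, 6, 8, 2]
k=5: 6<10, row[5] = 10+2 = 12 → [8, 4, 6, 8, 10, 12, 8, 2]
k=6: 8<12, row[6] = 12+2 = 14 → [8, 4, 6, 8, 10, 12, 14, 2]
k=7: 2<14, row[7] = 14+2 = 16 → [8, 4, 6, 8, 10, 12, 14, 16]

16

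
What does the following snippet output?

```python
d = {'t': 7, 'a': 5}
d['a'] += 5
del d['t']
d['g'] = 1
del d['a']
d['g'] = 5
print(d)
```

d['a'] = 5+5 = 10 → {'t': 7, 'a': 10}
del 't' → {'a': 10}
d['g'] = 1 → {'a': 10, 'g': 1}
del 'a' → {'g': 1}
d['g'] = 5 → {'g': 5}

{'g': 5}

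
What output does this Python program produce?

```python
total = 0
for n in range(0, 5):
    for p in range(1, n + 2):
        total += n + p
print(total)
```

n=0,p=1: total = 0+1 = 1
n=1,p=1: total = 1+2 = 3
n=1,p=2: total = 3+3 = 6
n=2,p=1: total = 6+3 = 9
n=2,p=2: total = 9+4 = 13
n=2,p=3: total = 13+5 = 18
n=3,p=1: total = 18+4 = 22
n=3,p=2: total = 22+5 = 27
n=3,p=3: total = 27+6 = 33
n=3,p=4: total = 33+7 = 40
n=4,p=1: total = 40+5 = 45
n=4,p=2: total = 45+6 = 51
n=4,p=3: total = 51+7 = 58
n=4,p=4: total = 58+8 = 66
n=4,p=5: total = 66+9 = 75

75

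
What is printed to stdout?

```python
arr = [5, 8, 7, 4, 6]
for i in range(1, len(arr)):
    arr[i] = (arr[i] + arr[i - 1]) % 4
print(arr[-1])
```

i=1: arr[1] = (8+5)%4 = 1 → [5, 1, 7, 4, 6]
i=2: arr[2] = (7+1)%4 = 0 → [5, 1, 0, 4, 6]
i=3: arr[3] = (4+0)%4 = 0 → [5, 1, 0, 0, 6]
i=4: arr[4] = (6+0)%4 = 2 → [5, 1, 0, 0, 2]

2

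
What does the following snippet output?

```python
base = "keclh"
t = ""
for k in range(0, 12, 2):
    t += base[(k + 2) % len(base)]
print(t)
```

chelkc

k=0: add base[2]='c' → 'c'
k=2: add base[4]='h' → 'ch'
k=4: add base[1]='e' → 'che'
k=6: add base[3]='l' → 'chel'
k=8: add base[0]='k' → 'chelk'
k=10: add base[2]='c' → 'chelkc'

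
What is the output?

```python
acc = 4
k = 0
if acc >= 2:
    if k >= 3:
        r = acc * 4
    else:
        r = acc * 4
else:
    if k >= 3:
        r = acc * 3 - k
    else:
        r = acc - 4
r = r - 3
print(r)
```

13

acc=4, k=0
acc >= 2 is True; k >= 3 is False
→ r = acc * 4 = 16
r = 16-3 = 13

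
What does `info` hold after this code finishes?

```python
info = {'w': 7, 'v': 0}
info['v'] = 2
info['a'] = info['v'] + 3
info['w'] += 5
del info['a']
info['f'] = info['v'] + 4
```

{'w': 12, 'v': 2, 'f': 6}

info['v'] = 2 → {'w': 7, 'v': 2}
info['a'] = info['v']+3 = 5 → {'w': 7, 'v': 2, 'a': 5}
info['w'] = 7+5 = 12 → {'w': 12, 'v': 2, 'a': 5}
del 'a' → {'w': 12, 'v': 2}
info['f'] = info['v']+4 = 6 → {'w': 12, 'v': 2, 'f': 6}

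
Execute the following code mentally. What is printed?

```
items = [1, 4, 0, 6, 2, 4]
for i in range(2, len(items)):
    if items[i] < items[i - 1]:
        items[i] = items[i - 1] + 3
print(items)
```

[1, 4, 7, 10, 13, 16]

i=2: 0<4, items[2] = 4+3 = 7 → [1, 4, 7, 6, 2, 4]
i=3: 6<7, items[3] = 7+3 = 10 → [1, 4, 7, 10, 2, 4]
i=4: 2<10, items[4] = 10+3 = 13 → [1, 4, 7, 10, 13, 4]
i=5: 4<13, items[5] = 13+3 = 16 → [1, 4, 7, 10, 13, 16]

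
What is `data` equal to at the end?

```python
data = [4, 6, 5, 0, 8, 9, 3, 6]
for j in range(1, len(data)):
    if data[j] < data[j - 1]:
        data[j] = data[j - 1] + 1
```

[4, 6, 7, 8, 8, 9, 10, 11]

j=1: 6>=4, unchanged → [4, 6, 5, 0, 8, 9, 3, 6]
j=2: 5<6, data[2] = 6+1 = 7 → [4, 6, 7, 0, 8, 9, 3, 6]
j=3: 0<7, data[3] = 7+1 = 8 → [4, 6, 7, 8, 8, 9, 3, 6]
j=4: 8>=8, unchanged → [4, 6, 7, 8, 8, 9, 3, 6]
j=5: 9>=8, unchanged → [4, 6, 7, 8, 8, 9, 3, 6]
j=6: 3<9, data[6] = 9+1 = 10 → [4, 6, 7, 8, 8, 9, 10, 6]
j=7: 6<10, data[7] = 10+1 = 11 → [4, 6, 7, 8, 8, 9, 10, 11]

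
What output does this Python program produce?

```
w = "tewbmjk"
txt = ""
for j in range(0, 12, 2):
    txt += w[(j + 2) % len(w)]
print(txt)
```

wmkebj

j=0: add w[2]='w' → 'w'
j=2: add w[4]='m' → 'wm'
j=4: add w[6]='k' → 'wmk'
j=6: add w[1]='e' → 'wmke'
j=8: add w[3]='b' → 'wmkeb'
j=10: add w[5]='j' → 'wmkebj'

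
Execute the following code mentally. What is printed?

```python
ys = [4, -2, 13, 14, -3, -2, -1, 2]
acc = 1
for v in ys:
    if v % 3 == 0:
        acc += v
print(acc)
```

v=4: not %3==0
v=-2: not %3==0
v=13: not %3==0
v=14: not %3==0
v=-3: %3==0, acc = 1+(-3) = -2
v=-2: not %3==0
v=-1: not %3==0
v=2: not %3==0

-2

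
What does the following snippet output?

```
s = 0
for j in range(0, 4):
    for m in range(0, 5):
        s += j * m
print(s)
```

j=0,m=0: s = 0+0 = 0
j=0,m=1: s = 0+0 = 0
j=0,m=2: s = 0+0 = 0
j=0,m=3: s = 0+0 = 0
j=0,m=4: s = 0+0 = 0
j=1,m=0: s = 0+0 = 0
j=1,m=1: s = 0+1 = 1
j=1,m=2: s = 1+2 = 3
j=1,m=3: s = 3+3 = 6
j=1,m=4: s = 6+4 = 10
j=2,m=0: s = 10+0 = 10
j=2,m=1: s = 10+2 = 12
j=2,m=2: s = 12+4 = 16
j=2,m=3: s = 16+6 = 22
j=2,m=4: s = 22+8 = 30
j=3,m=0: s = 30+0 = 30
j=3,m=1: s = 30+3 = 33
j=3,m=2: s = 33+6 = 39
j=3,m=3: s = 39+9 = 48
j=3,m=4: s = 48+12 = 60

60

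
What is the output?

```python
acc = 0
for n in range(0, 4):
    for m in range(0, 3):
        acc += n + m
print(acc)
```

n=0,m=0: acc = 0+0 = 0
n=0,m=1: acc = 0+1 = 1
n=0,m=2: acc = 1+2 = 3
n=1,m=0: acc = 3+1 = 4
n=1,m=1: acc = 4+2 = 6
n=1,m=2: acc = 6+3 = 9
n=2,m=0: acc = 9+2 = 11
n=2,m=1: acc = 11+3 = 14
n=2,m=2: acc = 14+4 = 18
n=3,m=0: acc = 18+3 = 21
n=3,m=1: acc = 21+4 = 25
n=3,m=2: acc = 25+5 = 30

30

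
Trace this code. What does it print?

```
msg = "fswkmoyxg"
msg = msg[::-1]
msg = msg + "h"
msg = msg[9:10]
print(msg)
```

reverse → 'gxyomkwsf'
+ 'h' → 'gxyomkwsfh'
slice [9:10] → 'h'

h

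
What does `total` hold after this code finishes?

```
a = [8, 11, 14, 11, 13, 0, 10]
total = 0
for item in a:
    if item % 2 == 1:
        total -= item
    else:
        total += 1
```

-31

item=8: not odd, total = 0+1 = 1
item=11: odd, total = 1-11 = -10
item=14: not odd, total = (-10)+1 = -9
item=11: odd, total = (-9)-11 = -20
item=13: odd, total = (-20)-13 = -33
item=0: not odd, total = (-33)+1 = -32
item=10: not odd, total = (-32)+1 = -31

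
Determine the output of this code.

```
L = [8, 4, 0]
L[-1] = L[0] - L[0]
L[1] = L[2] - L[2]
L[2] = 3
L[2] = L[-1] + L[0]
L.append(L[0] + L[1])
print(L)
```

[8, 0, 11, 8]

L[-1] = L[0]-L[0] = 8-8 = 0 → [8, 4, 0]
L[1] = L[2]-L[2] = 0-0 = 0 → [8, 0, 0]
L[2] = 3 → [8, 0, 3]
L[2] = L[-1]+L[0] = 3+8 = 11 → [8, 0, 11]
append L[0]+L[1] = 8+0 = 8 → [8, 0, 11, 8]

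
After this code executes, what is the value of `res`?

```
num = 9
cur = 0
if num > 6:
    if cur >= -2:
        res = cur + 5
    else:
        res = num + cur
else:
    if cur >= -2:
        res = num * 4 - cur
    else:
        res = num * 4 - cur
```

5

num=9, cur=0
num > 6 is True; cur >= -2 is True
→ res = cur + 5 = 5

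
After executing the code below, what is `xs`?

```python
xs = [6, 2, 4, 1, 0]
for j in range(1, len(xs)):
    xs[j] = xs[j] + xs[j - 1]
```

[6, 8, 12, 13, 13]

j=1: xs[1] = 2+6 = 8 → [6, 8, 4, 1, 0]
j=2: xs[2] = 4+8 = 12 → [6, 8, 12, 1, 0]
j=3: xs[3] = 1+12 = 13 → [6, 8, 12, 13, 0]
j=4: xs[4] = 0+13 = 13 → [6, 8, 12, 13, 13]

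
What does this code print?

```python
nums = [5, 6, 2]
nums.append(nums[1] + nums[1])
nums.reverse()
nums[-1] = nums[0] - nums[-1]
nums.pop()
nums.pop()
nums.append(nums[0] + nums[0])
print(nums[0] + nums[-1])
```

36

append nums[1]+nums[1] = 6+6 = 12 → [5, 6, 2, 12]
reverse → [12, 2, 6, 5]
nums[-1] = nums[0]-nums[-1] = 12-5 = 7 → [12, 2, 6, 7]
pop() removes 7 → [12, 2, 6]
pop() removes 6 → [12, 2]
append nums[0]+nums[0] = 12+12 = 24 → [12, 2, 24]
nums[0]+nums[-1] = 12+24 = 36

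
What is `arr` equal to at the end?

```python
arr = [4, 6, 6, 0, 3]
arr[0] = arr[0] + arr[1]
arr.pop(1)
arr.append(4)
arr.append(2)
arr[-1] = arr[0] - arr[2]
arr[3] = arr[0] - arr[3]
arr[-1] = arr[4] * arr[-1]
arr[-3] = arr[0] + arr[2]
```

[10, 6, 0, 10, 4, 40]

arr[0] = arr[0]+arr[1] = 4+6 = 10 → [10, 6, 6, 0, 3]
pop(1) removes 6 → [10, 6, 0, 3]
append 4 → [10, 6, 0, 3, 4]
append 2 → [10, 6, 0, 3, 4, 2]
arr[-1] = arr[0]-arr[2] = 10-0 = 10 → [10, 6, 0, 3, 4, 10]
arr[3] = arr[0]-arr[3] = 10-3 = 7 → [10, 6, 0, 7, 4, 10]
arr[-1] = arr[4]*arr[-1] = 4*10 = 40 → [10, 6, 0, 7, 4, 40]
arr[-3] = arr[0]+arr[2] = 10+0 = 10 → [10, 6, 0, 10, 4, 40]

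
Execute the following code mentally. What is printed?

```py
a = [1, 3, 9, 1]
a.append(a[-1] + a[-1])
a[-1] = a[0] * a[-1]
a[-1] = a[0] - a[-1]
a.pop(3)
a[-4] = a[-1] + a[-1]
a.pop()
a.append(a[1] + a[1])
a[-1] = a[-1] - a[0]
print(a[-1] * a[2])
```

append a[-1]+a[-1] = 1+1 = 2 → [1, 3, 9, 1, 2]
a[-1] = a[0]*a[-1] = 1*2 = 2 → [1, 3, 9, 1, 2]
a[-1] = a[0]-a[-1] = 1-2 = -1 → [1, 3, 9, 1, -1]
pop(3) removes 1 → [1, 3, 9, -1]
a[-4] = a[-1]+a[-1] = (-1)+(-1) = -2 → [-2, 3, 9, -1]
pop() removes -1 → [-2, 3, 9]
append a[1]+a[1] = 3+3 = 6 → [-2, 3, 9, 6]
a[-1] = a[-1]-a[0] = 6-(-2) = 8 → [-2, 3, 9, 8]
a[-1]*a[2] = 8*9 = 72

72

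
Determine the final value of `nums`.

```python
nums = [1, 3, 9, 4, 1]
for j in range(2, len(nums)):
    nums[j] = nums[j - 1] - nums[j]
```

j=2: nums[2] = 3-9 = -6 → [1, 3, -6, 4, 1]
j=3: nums[3] = (-6)-4 = -10 → [1, 3, -6, -10, 1]
j=4: nums[4] = (-10)-1 = -11 → [1, 3, -6, -10, -11]

[1, 3, -6, -10, -11]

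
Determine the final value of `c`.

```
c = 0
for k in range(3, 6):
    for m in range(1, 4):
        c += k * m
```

k=3,m=1: c = 0+3 = 3
k=3,m=2: c = 3+6 = 9
k=3,m=3: c = 9+9 = 18
k=4,m=1: c = 18+4 = 22
k=4,m=2: c = 22+8 = 30
k=4,m=3: c = 30+12 = 42
k=5,m=1: c = 42+5 = 47
k=5,m=2: c = 47+10 = 57
k=5,m=3: c = 57+15 = 72

72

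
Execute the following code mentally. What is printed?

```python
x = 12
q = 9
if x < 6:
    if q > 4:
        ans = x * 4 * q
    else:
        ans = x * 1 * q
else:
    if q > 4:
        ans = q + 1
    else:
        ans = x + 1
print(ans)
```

10

x=12, q=9
x < 6 is False; q > 4 is True
→ ans = q + 1 = 10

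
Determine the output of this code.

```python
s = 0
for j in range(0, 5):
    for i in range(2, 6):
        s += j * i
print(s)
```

j=0,i=2: s = 0+0 = 0
j=0,i=3: s = 0+0 = 0
j=0,i=4: s = 0+0 = 0
j=0,i=5: s = 0+0 = 0
j=1,i=2: s = 0+2 = 2
j=1,i=3: s = 2+3 = 5
j=1,i=4: s = 5+4 = 9
j=1,i=5: s = 9+5 = 14
j=2,i=2: s = 14+4 = 18
j=2,i=3: s = 18+6 = 24
j=2,i=4: s = 24+8 = 32
j=2,i=5: s = 32+10 = 42
j=3,i=2: s = 42+6 = 48
j=3,i=3: s = 48+9 = 57
j=3,i=4: s = 57+12 = 69
j=3,i=5: s = 69+15 = 84
j=4,i=2: s = 84+8 = 92
j=4,i=3: s = 92+12 = 104
j=4,i=4: s = 104+16 = 120
j=4,i=5: s = 120+20 = 140

140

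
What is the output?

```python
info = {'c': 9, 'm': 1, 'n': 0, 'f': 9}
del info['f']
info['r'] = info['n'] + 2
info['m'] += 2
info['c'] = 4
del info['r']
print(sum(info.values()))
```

7

del 'f' → {'c': 9, 'm': 1, 'n': 0}
info['r'] = info['n']+2 = 2 → {'c': 9, 'm': 1, 'n': 0, 'r': 2}
info['m'] = 1+2 = 3 → {'c': 9, 'm': 3, 'n': 0, 'r': 2}
info['c'] = 4 → {'c': 4, 'm': 3, 'n': 0, 'r': 2}
del 'r' → {'c': 4, 'm': 3, 'n': 0}
sum of values = 7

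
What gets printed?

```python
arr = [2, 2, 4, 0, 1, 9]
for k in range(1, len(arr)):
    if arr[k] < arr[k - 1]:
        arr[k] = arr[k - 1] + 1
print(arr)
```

k=1: 2>=2, unchanged → [2, 2, 4, 0, 1, 9]
k=2: 4>=2, unchanged → [2, 2, 4, 0, 1, 9]
k=3: 0<4, arr[3] = 4+1 = 5 → [2, 2, 4, 5, 1, 9]
k=4: 1<5, arr[4] = 5+1 = 6 → [2, 2, 4, 5, 6, 9]
k=5: 9>=6, unchanged → [2, 2, 4, 5, 6, 9]

[2, 2, 4, 5, 6, 9]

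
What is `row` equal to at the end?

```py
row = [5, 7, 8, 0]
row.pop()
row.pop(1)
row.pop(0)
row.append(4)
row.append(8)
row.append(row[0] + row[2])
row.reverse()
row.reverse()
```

pop() removes 0 → [5, 7, 8]
pop(1) removes 7 → [5, 8]
pop(0) removes 5 → [8]
append 4 → [8, 4]
append 8 → [8, 4, 8]
append row[0]+row[2] = 8+8 = 16 → [8, 4, 8, 16]
reverse → [16, 8, 4, 8]
reverse → [8, 4, 8, 16]

[8, 4, 8, 16]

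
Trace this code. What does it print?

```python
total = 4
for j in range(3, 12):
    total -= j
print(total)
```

j=3: total = 4-3 = 1
j=4: total = 1-4 = -3
j=5: total = (-3)-5 = -8
j=6: total = (-8)-6 = -14
j=7: total = (-14)-7 = -21
j=8: total = (-21)-8 = -29
j=9: total = (-29)-9 = -38
j=10: total = (-38)-10 = -48
j=11: total = (-48)-11 = -59

-59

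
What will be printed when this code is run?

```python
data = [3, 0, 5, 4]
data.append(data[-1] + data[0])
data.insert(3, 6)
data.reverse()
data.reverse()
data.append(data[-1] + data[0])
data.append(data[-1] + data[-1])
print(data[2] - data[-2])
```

-5

append data[-1]+data[0] = 4+3 = 7 → [3, 0, 5, 4, 7]
insert 6 at 3 → [3, 0, 5, 6, 4, 7]
reverse → [7, 4, 6, 5, 0, 3]
reverse → [3, 0, 5, 6, 4, 7]
append data[-1]+data[0] = 7+3 = 10 → [3, 0, 5, 6, 4, 7, 10]
append data[-1]+data[-1] = 10+10 = 20 → [3, 0, 5, 6, 4, 7, 10, 20]
data[2]-data[-2] = 5-10 = -5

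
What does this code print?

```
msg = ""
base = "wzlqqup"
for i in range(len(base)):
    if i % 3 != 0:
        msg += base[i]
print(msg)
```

i=0: skip
i=1: add 'z' → 'z'
i=2: add 'l' → 'zl'
i=3: skip
i=4: add 'q' → 'zlq'
i=5: add 'u' → 'zlqu'
i=6: skip

zlqu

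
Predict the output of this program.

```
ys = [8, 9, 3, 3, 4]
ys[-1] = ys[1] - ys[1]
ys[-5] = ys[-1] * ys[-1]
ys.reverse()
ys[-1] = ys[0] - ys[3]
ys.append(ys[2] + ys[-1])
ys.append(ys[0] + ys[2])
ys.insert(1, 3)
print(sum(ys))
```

6

ys[-1] = ys[1]-ys[1] = 9-9 = 0 → [8, 9, 3, 3, 0]
ys[-5] = ys[-1]*ys[-1] = 0*0 = 0 → [0, 9, 3, 3, 0]
reverse → [0, 3, 3, 9, 0]
ys[-1] = ys[0]-ys[3] = 0-9 = -9 → [0, 3, 3, 9, -9]
append ys[2]+ys[-1] = 3+(-9) = -6 → [0, 3, 3, 9, -9, -6]
append ys[0]+ys[2] = 0+3 = 3 → [0, 3, 3, 9, -9, -6, 3]
insert 3 at 1 → [0, 3, 3, 3, 9, -9, -6, 3]
sum = 6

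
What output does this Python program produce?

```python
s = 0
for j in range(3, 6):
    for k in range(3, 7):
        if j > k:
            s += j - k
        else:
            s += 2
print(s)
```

j=3,k=3: not 3>3, s = 0+2 = 2
j=3,k=4: not 3>4, s = 2+2 = 4
j=3,k=5: not 3>5, s = 4+2 = 6
j=3,k=6: not 3>6, s = 6+2 = 8
j=4,k=3: 4>3, s = 8+1 = 9
j=4,k=4: not 4>4, s = 9+2 = 11
j=4,k=5: not 4>5, s = 11+2 = 13
j=4,k=6: not 4>6, s = 13+2 = 15
j=5,k=3: 5>3, s = 15+2 = 17
j=5,k=4: 5>4, s = 17+1 = 18
j=5,k=5: not 5>5, s = 18+2 = 20
j=5,k=6: not 5>6, s = 20+2 = 22

22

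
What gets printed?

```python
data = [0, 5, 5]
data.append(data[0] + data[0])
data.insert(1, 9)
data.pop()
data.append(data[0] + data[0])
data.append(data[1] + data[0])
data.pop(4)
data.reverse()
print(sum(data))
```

append data[0]+data[0] = 0+0 = 0 → [0, 5, 5, 0]
insert 9 at 1 → [0, 9, 5, 5, 0]
pop() removes 0 → [0, 9, 5, 5]
append data[0]+data[0] = 0+0 = 0 → [0, 9, 5, 5, 0]
append data[1]+data[0] = 9+0 = 9 → [0, 9, 5, 5, 0, 9]
pop(4) removes 0 → [0, 9, 5, 5, 9]
reverse → [9, 5, 5, 9, 0]
sum = 28

28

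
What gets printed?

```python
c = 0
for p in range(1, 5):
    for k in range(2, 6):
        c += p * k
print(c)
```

p=1,k=2: c = 0+2 = 2
p=1,k=3: c = 2+3 = 5
p=1,k=4: c = 5+4 = 9
p=1,k=5: c = 9+5 = 14
p=2,k=2: c = 14+4 = 18
p=2,k=3: c = 18+6 = 24
p=2,k=4: c = 24+8 = 32
p=2,k=5: c = 32+10 = 42
p=3,k=2: c = 42+6 = 48
p=3,k=3: c = 48+9 = 57
p=3,k=4: c = 57+12 = 69
p=3,k=5: c = 69+15 = 84
p=4,k=2: c = 84+8 = 92
p=4,k=3: c = 92+12 = 104
p=4,k=4: c = 104+16 = 120
p=4,k=5: c = 120+20 = 140

140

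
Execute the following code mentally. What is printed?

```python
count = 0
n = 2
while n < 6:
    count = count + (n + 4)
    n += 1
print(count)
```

n=2: count = 0+6 = 6
n=3: count = 6+7 = 13
n=4: count = 13+8 = 21
n=5: count = 21+9 = 30

30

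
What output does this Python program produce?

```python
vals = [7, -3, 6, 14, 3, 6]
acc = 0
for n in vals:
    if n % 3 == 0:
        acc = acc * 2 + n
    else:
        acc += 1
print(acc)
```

32

n=7: not %3==0, acc = 0+1 = 1
n=-3: %3==0, acc = 1*2+(-3) = -1
n=6: %3==0, acc = (-1)*2+6 = 4
n=14: not %3==0, acc = 4+1 = 5
n=3: %3==0, acc = 5*2+3 = 13
n=6: %3==0, acc = 13*2+6 = 32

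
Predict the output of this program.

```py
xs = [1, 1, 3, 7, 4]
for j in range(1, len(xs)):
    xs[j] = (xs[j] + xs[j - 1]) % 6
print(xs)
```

j=1: xs[1] = (1+1)%6 = 2 → [1, 2, 3, 7, 4]
j=2: xs[2] = (3+2)%6 = 5 → [1, 2, 5, 7, 4]
j=3: xs[3] = (7+5)%6 = 0 → [1, 2, 5, 0, 4]
j=4: xs[4] = (4+0)%6 = 4 → [1, 2, 5, 0, 4]

[1, 2, 5, 0, 4]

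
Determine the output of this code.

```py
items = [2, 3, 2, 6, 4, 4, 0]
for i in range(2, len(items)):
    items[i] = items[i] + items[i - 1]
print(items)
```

[2, 3, 5, 11, 15, 19, 19]

i=2: items[2] = 2+3 = 5 → [2, 3, 5, 6, 4, 4, 0]
i=3: items[3] = 6+5 = 11 → [2, 3, 5, 11, 4, 4, 0]
i=4: items[4] = 4+11 = 15 → [2, 3, 5, 11, 15, 4, 0]
i=5: items[5] = 4+15 = 19 → [2, 3, 5, 11, 15, 19, 0]
i=6: items[6] = 0+19 = 19 → [2, 3, 5, 11, 15, 19, 19]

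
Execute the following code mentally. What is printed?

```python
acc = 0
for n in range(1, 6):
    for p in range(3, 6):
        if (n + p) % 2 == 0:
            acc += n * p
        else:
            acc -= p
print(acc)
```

68

n=1,p=3: even sum, acc = 0+3 = 3
n=1,p=4: odd sum, acc = 3-4 = -1
n=1,p=5: even sum, acc = (-1)+5 = 4
n=2,p=3: odd sum, acc = 4-3 = 1
n=2,p=4: even sum, acc = 1+8 = 9
n=2,p=5: odd sum, acc = 9-5 = 4
n=3,p=3: even sum, acc = 4+9 = 13
n=3,p=4: odd sum, acc = 13-4 = 9
n=3,p=5: even sum, acc = 9+15 = 24
n=4,p=3: odd sum, acc = 24-3 = 21
n=4,p=4: even sum, acc = 21+16 = 37
n=4,p=5: odd sum, acc = 37-5 = 32
n=5,p=3: even sum, acc = 32+15 = 47
n=5,p=4: odd sum, acc = 47-4 = 43
n=5,p=5: even sum, acc = 43+25 = 68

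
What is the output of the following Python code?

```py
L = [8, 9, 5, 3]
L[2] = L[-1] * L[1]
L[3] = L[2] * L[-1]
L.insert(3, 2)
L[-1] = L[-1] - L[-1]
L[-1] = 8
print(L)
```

[8, 9, 27, 2, 8]

L[2] = L[-1]*L[1] = 3*9 = 27 → [8, 9, 27, 3]
L[3] = L[2]*L[-1] = 27*3 = 81 → [8, 9, 27, 81]
insert 2 at 3 → [8, 9, 27, 2, 81]
L[-1] = L[-1]-L[-1] = 81-81 = 0 → [8, 9, 27, 2, 0]
L[-1] = 8 → [8, 9, 27, 2, 8]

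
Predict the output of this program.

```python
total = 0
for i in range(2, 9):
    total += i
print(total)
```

i=2: total = 0+2 = 2
i=3: total = 2+3 = 5
i=4: total = 5+4 = 9
i=5: total = 9+5 = 14
i=6: total = 14+6 = 20
i=7: total = 20+7 = 27
i=8: total = 27+8 = 35

35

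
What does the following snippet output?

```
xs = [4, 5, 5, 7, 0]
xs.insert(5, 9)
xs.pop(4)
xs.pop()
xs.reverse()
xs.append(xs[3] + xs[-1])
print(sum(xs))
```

29

insert 9 at 5 → [4, 5, 5, 7, 0, 9]
pop(4) removes 0 → [4, 5, 5, 7, 9]
pop() removes 9 → [4, 5, 5, 7]
reverse → [7, 5, 5, 4]
append xs[3]+xs[-1] = 4+4 = 8 → [7, 5, 5, 4, 8]
sum = 29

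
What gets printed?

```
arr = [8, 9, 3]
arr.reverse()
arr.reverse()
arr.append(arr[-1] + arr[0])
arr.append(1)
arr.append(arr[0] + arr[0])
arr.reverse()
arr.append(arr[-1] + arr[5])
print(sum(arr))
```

64

reverse → [3, 9, 8]
reverse → [8, 9, 3]
append arr[-1]+arr[0] = 3+8 = 11 → [8, 9, 3, 11]
append 1 → [8, 9, 3, 11, 1]
append arr[0]+arr[0] = 8+8 = 16 → [8, 9, 3, 11, 1, 16]
reverse → [16, 1, 11, 3, 9, 8]
append arr[-1]+arr[5] = 8+8 = 16 → [16, 1, 11, 3, 9, 8, 16]
sum = 64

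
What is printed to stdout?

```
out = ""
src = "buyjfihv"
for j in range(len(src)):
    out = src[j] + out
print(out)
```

vhifjyub

j=0: prepend 'b' → 'b'
j=1: prepend 'u' → 'ub'
j=2: prepend 'y' → 'yub'
j=3: prepend 'j' → 'jyub'
j=4: prepend 'f' → 'fjyub'
j=5: prepend 'i' → 'ifjyub'
j=6: prepend 'h' → 'hifjyub'
j=7: prepend 'v' → 'vhifjyub'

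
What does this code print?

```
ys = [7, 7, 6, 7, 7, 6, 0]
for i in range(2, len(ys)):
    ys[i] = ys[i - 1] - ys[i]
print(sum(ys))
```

-42

i=2: ys[2] = 7-6 = 1 → [7, 7, 1, 7, 7, 6, 0]
i=3: ys[3] = 1-7 = -6 → [7, 7, 1, -6, 7, 6, 0]
i=4: ys[4] = (-6)-7 = -13 → [7, 7, 1, -6, -13, 6, 0]
i=5: ys[5] = (-13)-6 = -19 → [7, 7, 1, -6, -13, -19, 0]
i=6: ys[6] = (-19)-0 = -19 → [7, 7, 1, -6, -13, -19, -19]
sum = -42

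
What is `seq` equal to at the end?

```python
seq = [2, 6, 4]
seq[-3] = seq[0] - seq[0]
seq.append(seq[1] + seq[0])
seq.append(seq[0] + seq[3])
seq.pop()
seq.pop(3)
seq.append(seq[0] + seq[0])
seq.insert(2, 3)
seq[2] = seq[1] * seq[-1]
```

[0, 6, 0, 4, 0]

seq[-3] = seq[0]-seq[0] = 2-2 = 0 → [0, 6, 4]
append seq[1]+seq[0] = 6+0 = 6 → [0, 6, 4, 6]
append seq[0]+seq[3] = 0+6 = 6 → [0, 6, 4, 6, 6]
pop() removes 6 → [0, 6, 4, 6]
pop(3) removes 6 → [0, 6, 4]
append seq[0]+seq[0] = 0+0 = 0 → [0, 6, 4, 0]
insert 3 at 2 → [0, 6, 3, 4, 0]
seq[2] = seq[1]*seq[-1] = 6*0 = 0 → [0, 6, 0, 4, 0]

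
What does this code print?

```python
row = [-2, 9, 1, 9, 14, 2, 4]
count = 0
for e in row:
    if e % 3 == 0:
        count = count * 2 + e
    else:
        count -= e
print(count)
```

13

e=-2: not %3==0, count = 0-(-2) = 2
e=9: %3==0, count = 2*2+9 = 13
e=1: not %3==0, count = 13-1 = 12
e=9: %3==0, count = 12*2+9 = 33
e=14: not %3==0, count = 33-14 = 19
e=2: not %3==0, count = 19-2 = 17
e=4: not %3==0, count = 17-4 = 13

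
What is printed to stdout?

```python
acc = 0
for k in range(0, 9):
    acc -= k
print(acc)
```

k=0: acc = 0-0 = 0
k=1: acc = 0-1 = -1
k=2: acc = (-1)-2 = -3
k=3: acc = (-3)-3 = -6
k=4: acc = (-6)-4 = -10
k=5: acc = (-10)-5 = -15
k=6: acc = (-15)-6 = -21
k=7: acc = (-21)-7 = -28
k=8: acc = (-28)-8 = -36

-36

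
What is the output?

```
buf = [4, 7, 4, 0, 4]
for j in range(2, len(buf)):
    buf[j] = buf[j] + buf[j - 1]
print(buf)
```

j=2: buf[2] = 4+7 = 11 → [4, 7, 11, 0, 4]
j=3: buf[3] = 0+11 = 11 → [4, 7, 11, 11, 4]
j=4: buf[4] = 4+11 = 15 → [4, 7, 11, 11, 15]

[4, 7, 11, 11, 15]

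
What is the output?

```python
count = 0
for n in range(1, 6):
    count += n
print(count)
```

n=1: count = 0+1 = 1
n=2: count = 1+2 = 3
n=3: count = 3+3 = 6
n=4: count = 6+4 = 10
n=5: count = 10+5 = 15

15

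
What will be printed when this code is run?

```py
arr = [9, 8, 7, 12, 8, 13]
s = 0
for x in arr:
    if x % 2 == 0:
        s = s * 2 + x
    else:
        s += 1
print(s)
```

77

x=9: not even, s = 0+1 = 1
x=8: even, s = 1*2+8 = 10
x=7: not even, s = 10+1 = 11
x=12: even, s = 11*2+12 = 34
x=8: even, s = 34*2+8 = 76
x=13: not even, s = 76+1 = 77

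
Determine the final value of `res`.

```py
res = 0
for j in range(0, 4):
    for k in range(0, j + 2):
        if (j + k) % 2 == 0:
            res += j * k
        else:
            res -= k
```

4

j=0,k=0: even sum, res = 0+0 = 0
j=0,k=1: odd sum, res = 0-1 = -1
j=1,k=0: odd sum, res = (-1)-0 = -1
j=1,k=1: even sum, res = (-1)+1 = 0
j=1,k=2: odd sum, res = 0-2 = -2
j=2,k=0: even sum, res = (-2)+0 = -2
j=2,k=1: odd sum, res = (-2)-1 = -3
j=2,k=2: even sum, res = (-3)+4 = 1
j=2,k=3: odd sum, res = 1-3 = -2
j=3,k=0: odd sum, res = (-2)-0 = -2
j=3,k=1: even sum, res = (-2)+3 = 1
j=3,k=2: odd sum, res = 1-2 = -1
j=3,k=3: even sum, res = (-1)+9 = 8
j=3,k=4: odd sum, res = 8-4 = 4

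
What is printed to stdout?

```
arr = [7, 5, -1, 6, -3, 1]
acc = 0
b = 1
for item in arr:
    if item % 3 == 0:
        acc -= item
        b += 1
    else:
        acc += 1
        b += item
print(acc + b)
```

16

item=7: not %3==0, acc = 0+1 = 1; b=8
item=5: not %3==0, acc = 1+1 = 2; b=13
item=-1: not %3==0, acc = 2+1 = 3; b=12
item=6: %3==0, acc = 3-6 = -3; b=13
item=-3: %3==0, acc = (-3)-(-3) = 0; b=14
item=1: not %3==0, acc = 0+1 = 1; b=15
acc+b = 1+15 = 16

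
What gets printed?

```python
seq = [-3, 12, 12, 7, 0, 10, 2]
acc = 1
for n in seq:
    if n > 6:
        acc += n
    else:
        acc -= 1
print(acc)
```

n=-3: not >6, acc = 1-1 = 0
n=12: >6, acc = 0+12 = 12
n=12: >6, acc = 12+12 = 24
n=7: >6, acc = 24+7 = 31
n=0: not >6, acc = 31-1 = 30
n=10: >6, acc = 30+10 = 40
n=2: not >6, acc = 40-1 = 39

39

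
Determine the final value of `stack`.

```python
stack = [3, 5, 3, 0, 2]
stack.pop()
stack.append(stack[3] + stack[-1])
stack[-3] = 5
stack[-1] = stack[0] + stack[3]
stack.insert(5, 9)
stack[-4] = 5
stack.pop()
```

[3, 5, 5, 0, 3]

pop() removes 2 → [3, 5, 3, 0]
append stack[3]+stack[-1] = 0+0 = 0 → [3, 5, 3, 0, 0]
stack[-3] = 5 → [3, 5, 5, 0, 0]
stack[-1] = stack[0]+stack[3] = 3+0 = 3 → [3, 5, 5, 0, 3]
insert 9 at 5 → [3, 5, 5, 0, 3, 9]
stack[-4] = 5 → [3, 5, 5, 0, 3, 9]
pop() removes 9 → [3, 5, 5, 0, 3]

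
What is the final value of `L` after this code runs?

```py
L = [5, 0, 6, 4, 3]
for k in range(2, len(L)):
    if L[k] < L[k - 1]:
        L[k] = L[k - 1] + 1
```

k=2: 6>=0, unchanged → [5, 0, 6, 4, 3]
k=3: 4<6, L[3] = 6+1 = 7 → [5, 0, 6, 7, 3]
k=4: 3<7, L[4] = 7+1 = 8 → [5, 0, 6, 7, 8]

[5, 0, 6, 7, 8]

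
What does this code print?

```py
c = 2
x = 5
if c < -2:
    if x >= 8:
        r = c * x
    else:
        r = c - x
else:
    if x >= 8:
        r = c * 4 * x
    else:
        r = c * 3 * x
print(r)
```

30

c=2, x=5
c < -2 is False; x >= 8 is False
→ r = c * 3 * x = 30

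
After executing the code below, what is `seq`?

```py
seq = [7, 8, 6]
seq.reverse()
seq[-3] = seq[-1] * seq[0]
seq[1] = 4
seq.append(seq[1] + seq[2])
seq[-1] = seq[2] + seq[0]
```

[42, 4, 7, 49]

reverse → [6, 8, 7]
seq[-3] = seq[-1]*seq[0] = 7*6 = 42 → [42, 8, 7]
seq[1] = 4 → [42, 4, 7]
append seq[1]+seq[2] = 4+7 = 11 → [42, 4, 7, 11]
seq[-1] = seq[2]+seq[0] = 7+42 = 49 → [42, 4, 7, 49]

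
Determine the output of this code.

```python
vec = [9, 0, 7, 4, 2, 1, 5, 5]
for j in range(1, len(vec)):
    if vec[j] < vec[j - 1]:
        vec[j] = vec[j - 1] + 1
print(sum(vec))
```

100

j=1: 0<9, vec[1] = 9+1 = 10 → [9, 10, 7, 4, 2, 1, 5, 5]
j=2: 7<10, vec[2] = 10+1 = 11 → [9, 10, 11, 4, 2, 1, 5, 5]
j=3: 4<11, vec[3] = 11+1 = 12 → [9, 10, 11, 12, 2, 1, 5, 5]
j=4: 2<12, vec[4] = 12+1 = 13 → [9, 10, 11, 12, 13, 1, 5, 5]
j=5: 1<13, vec[5] = 13+1 = 14 → [9, 10, 11, 12, 13, 14, 5, 5]
j=6: 5<14, vec[6] = 14+1 = 15 → [9, 10, 11, 12, 13, 14, 15, 5]
j=7: 5<15, vec[7] = 15+1 = 16 → [9, 10, 11, 12, 13, 14, 15, 16]
sum = 100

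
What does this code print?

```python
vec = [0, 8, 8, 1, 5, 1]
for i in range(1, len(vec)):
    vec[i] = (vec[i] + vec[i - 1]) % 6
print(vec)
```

[0, 2, 4, 5, 4, 5]

i=1: vec[1] = (8+0)%6 = 2 → [0, 2, 8, 1, 5, 1]
i=2: vec[2] = (8+2)%6 = 4 → [0, 2, 4, 1, 5, 1]
i=3: vec[3] = (1+4)%6 = 5 → [0, 2, 4, 5, 5, 1]
i=4: vec[4] = (5+5)%6 = 4 → [0, 2, 4, 5, 4, 1]
i=5: vec[5] = (1+4)%6 = 5 → [0, 2, 4, 5, 4, 5]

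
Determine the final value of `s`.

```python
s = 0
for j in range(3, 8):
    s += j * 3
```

75

j=3: s = 0+3*3 = 9
j=4: s = 9+4*3 = 21
j=5: s = 21+5*3 = 36
j=6: s = 36+6*3 = 54
j=7: s = 54+7*3 = 75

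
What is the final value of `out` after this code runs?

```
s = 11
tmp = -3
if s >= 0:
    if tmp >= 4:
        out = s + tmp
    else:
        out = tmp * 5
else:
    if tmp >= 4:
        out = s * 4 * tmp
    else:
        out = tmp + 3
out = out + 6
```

s=11, tmp=-3
s >= 0 is True; tmp >= 4 is False
→ out = tmp * 5 = -15
out = (-15)+6 = -9

-9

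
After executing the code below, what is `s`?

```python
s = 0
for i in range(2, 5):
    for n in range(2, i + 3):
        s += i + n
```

i=2,n=2: s = 0+4 = 4
i=2,n=3: s = 4+5 = 9
i=2,n=4: s = 9+6 = 15
i=3,n=2: s = 15+5 = 20
i=3,n=3: s = 20+6 = 26
i=3,n=4: s = 26+7 = 33
i=3,n=5: s = 33+8 = 41
i=4,n=2: s = 41+6 = 47
i=4,n=3: s = 47+7 = 54
i=4,n=4: s = 54+8 = 62
i=4,n=5: s = 62+9 = 71
i=4,n=6: s = 71+10 = 81

81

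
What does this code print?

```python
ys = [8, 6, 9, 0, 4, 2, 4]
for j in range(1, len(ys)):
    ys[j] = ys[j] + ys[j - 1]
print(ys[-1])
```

33

j=1: ys[1] = 6+8 = 14 → [8, 14, 9, 0, 4, 2, 4]
j=2: ys[2] = 9+14 = 23 → [8, 14, 23, 0, 4, 2, 4]
j=3: ys[3] = 0+23 = 23 → [8, 14, 23, 23, 4, 2, 4]
j=4: ys[4] = 4+23 = 27 → [8, 14, 23, 23, 27, 2, 4]
j=5: ys[5] = 2+27 = 29 → [8, 14, 23, 23, 27, 29, 4]
j=6: ys[6] = 4+29 = 33 → [8, 14, 23, 23, 27, 29, 33]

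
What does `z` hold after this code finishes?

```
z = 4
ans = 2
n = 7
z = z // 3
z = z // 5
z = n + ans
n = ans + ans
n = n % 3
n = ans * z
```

z = 4//3 = 1
z = 1//5 = 0
z = 7+2 = 9
n = 2+2 = 4
n = 4%3 = 1
n = 2*9 = 18

9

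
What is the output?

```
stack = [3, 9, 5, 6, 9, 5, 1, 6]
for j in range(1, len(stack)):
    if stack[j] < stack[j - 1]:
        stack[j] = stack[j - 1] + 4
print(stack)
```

[3, 9, 13, 17, 21, 25, 29, 33]

j=1: 9>=3, unchanged → [3, 9, 5, 6, 9, 5, 1, 6]
j=2: 5<9, stack[2] = 9+4 = 13 → [3, 9, 13, 6, 9, 5, 1, 6]
j=3: 6<13, stack[3] = 13+4 = 17 → [3, 9, 13, 17, 9, 5, 1, 6]
j=4: 9<17, stack[4] = 17+4 = 21 → [3, 9, 13, 17, 21, 5, 1, 6]
j=5: 5<21, stack[5] = 21+4 = 25 → [3, 9, 13, 17, 21, 25, 1, 6]
j=6: 1<25, stack[6] = 25+4 = 29 → [3, 9, 13, 17, 21, 25, 29, 6]
j=7: 6<29, stack[7] = 29+4 = 33 → [3, 9, 13, 17, 21, 25, 29, 33]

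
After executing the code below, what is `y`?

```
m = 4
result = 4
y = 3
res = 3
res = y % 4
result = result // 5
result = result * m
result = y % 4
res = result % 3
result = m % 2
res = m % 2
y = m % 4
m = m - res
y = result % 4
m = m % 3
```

0

res = 3%4 = 3
result = 4//5 = 0
result = 0*4 = 0
result = 3%4 = 3
res = 3%3 = 0
result = 4%2 = 0
res = 4%2 = 0
y = 4%4 = 0
m = 4-0 = 4
y = 0%4 = 0
m = 4%3 = 1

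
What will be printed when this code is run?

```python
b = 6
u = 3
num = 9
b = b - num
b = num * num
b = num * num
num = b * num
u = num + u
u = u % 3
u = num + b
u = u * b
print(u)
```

b = 6-9 = -3
b = 9*9 = 81
b = 9*9 = 81
num = 81*9 = 729
u = 729+3 = 732
u = 732%3 = 0
u = 729+81 = 810
u = 810*81 = 65610

65610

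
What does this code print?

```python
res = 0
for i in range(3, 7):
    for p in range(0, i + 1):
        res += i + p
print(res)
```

156

i=3,p=0: res = 0+3 = 3
i=3,p=1: res = 3+4 = 7
i=3,p=2: res = 7+5 = 12
i=3,p=3: res = 12+6 = 18
i=4,p=0: res = 18+4 = 22
i=4,p=1: res = 22+5 = 27
i=4,p=2: res = 27+6 = 33
i=4,p=3: res = 33+7 = 40
i=4,p=4: res = 40+8 = 48
i=5,p=0: res = 48+5 = 53
i=5,p=1: res = 53+6 = 59
i=5,p=2: res = 59+7 = 66
i=5,p=3: res = 66+8 = 74
i=5,p=4: res = 74+9 = 83
i=5,p=5: res = 83+10 = 93
i=6,p=0: res = 93+6 = 99
i=6,p=1: res = 99+7 = 106
i=6,p=2: res = 106+8 = 114
i=6,p=3: res = 114+9 = 123
i=6,p=4: res = 123+10 = 133
i=6,p=5: res = 133+11 = 144
i=6,p=6: res = 144+12 = 156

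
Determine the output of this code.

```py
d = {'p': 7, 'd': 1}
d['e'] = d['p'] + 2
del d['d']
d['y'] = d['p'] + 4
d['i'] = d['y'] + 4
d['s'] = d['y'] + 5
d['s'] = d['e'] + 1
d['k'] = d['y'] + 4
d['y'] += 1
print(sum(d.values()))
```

68

d['e'] = d['p']+2 = 9 → {'p': 7, 'd': 1, 'e': 9}
del 'd' → {'p': 7, 'e': 9}
d['y'] = d['p']+4 = 11 → {'p': 7, 'e': 9, 'y': 11}
d['i'] = d['y']+4 = 15 → {'p': 7, 'e': 9, 'y': 11, 'i': 15}
d['s'] = d['y']+5 = 16 → {'p': 7, 'e': 9, 'y': 11, 'i': 15, 's': 16}
d['s'] = d['e']+1 = 10 → {'p': 7, 'e': 9, 'y': 11, 'i': 15, 's': 10}
d['k'] = d['y']+4 = 15 → {'p': 7, 'e': 9, 'y': 11, 'i': 15, 's': 10, 'k': 15}
d['y'] = 11+1 = 12 → {'p': 7, 'e': 9, 'y': 12, 'i': 15, 's': 10, 'k': 15}
sum of values = 68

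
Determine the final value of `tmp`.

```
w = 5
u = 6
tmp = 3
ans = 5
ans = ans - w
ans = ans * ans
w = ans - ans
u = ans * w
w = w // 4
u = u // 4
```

3

ans = 5-5 = 0
ans = 0*0 = 0
w = 0-0 = 0
u = 0*0 = 0
w = 0//4 = 0
u = 0//4 = 0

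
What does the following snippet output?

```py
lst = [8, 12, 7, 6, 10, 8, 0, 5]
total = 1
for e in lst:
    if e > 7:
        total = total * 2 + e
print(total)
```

e=8: >7, total = 1*2+8 = 10
e=12: >7, total = 10*2+12 = 32
e=7: not >7
e=6: not >7
e=10: >7, total = 32*2+10 = 74
e=8: >7, total = 74*2+8 = 156
e=0: not >7
e=5: not >7

156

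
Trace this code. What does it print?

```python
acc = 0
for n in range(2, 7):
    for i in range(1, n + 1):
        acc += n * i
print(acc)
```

n=2,i=1: acc = 0+2 = 2
n=2,i=2: acc = 2+4 = 6
n=3,i=1: acc = 6+3 = 9
n=3,i=2: acc = 9+6 = 15
n=3,i=3: acc = 15+9 = 24
n=4,i=1: acc = 24+4 = 28
n=4,i=2: acc = 28+8 = 36
n=4,i=3: acc = 36+12 = 48
n=4,i=4: acc = 48+16 = 64
n=5,i=1: acc = 64+5 = 69
n=5,i=2: acc = 69+10 = 79
n=5,i=3: acc = 79+15 = 94
n=5,i=4: acc = 94+20 = 114
n=5,i=5: acc = 114+25 = 139
n=6,i=1: acc = 139+6 = 145
n=6,i=2: acc = 145+12 = 157
n=6,i=3: acc = 157+18 = 175
n=6,i=4: acc = 175+24 = 199
n=6,i=5: acc = 199+30 = 229
n=6,i=6: acc = 229+36 = 265

265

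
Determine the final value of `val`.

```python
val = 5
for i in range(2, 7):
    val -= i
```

i=2: val = 5-2 = 3
i=3: val = 3-3 = 0
i=4: val = 0-4 = -4
i=5: val = (-4)-5 = -9
i=6: val = (-9)-6 = -15

-15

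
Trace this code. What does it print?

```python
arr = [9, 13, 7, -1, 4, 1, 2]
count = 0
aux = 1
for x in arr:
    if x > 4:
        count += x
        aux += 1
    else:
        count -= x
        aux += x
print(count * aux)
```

230

x=9: >4, count = 0+9 = 9; aux=2
x=13: >4, count = 9+13 = 22; aux=3
x=7: >4, count = 22+7 = 29; aux=4
x=-1: not >4, count = 29-(-1) = 30; aux=3
x=4: not >4, count = 30-4 = 26; aux=7
x=1: not >4, count = 26-1 = 25; aux=8
x=2: not >4, count = 25-2 = 23; aux=10
count*aux = 23*10 = 230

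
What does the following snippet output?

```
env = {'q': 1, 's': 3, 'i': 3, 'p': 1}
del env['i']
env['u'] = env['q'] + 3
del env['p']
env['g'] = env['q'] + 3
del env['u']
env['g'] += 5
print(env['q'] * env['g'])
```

del 'i' → {'q': 1, 's': 3, 'p': 1}
env['u'] = env['q']+3 = 4 → {'q': 1, 's': 3, 'p': 1, 'u': 4}
del 'p' → {'q': 1, 's': 3, 'u': 4}
env['g'] = env['q']+3 = 4 → {'q': 1, 's': 3, 'u': 4, 'g': 4}
del 'u' → {'q': 1, 's': 3, 'g': 4}
env['g'] = 4+5 = 9 → {'q': 1, 's': 3, 'g': 9}
env['q']*env['g'] = 1*9 = 9

9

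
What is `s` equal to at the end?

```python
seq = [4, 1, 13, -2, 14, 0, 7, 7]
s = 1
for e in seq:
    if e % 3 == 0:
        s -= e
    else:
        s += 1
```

8

e=4: not %3==0, s = 1+1 = 2
e=1: not %3==0, s = 2+1 = 3
e=13: not %3==0, s = 3+1 = 4
e=-2: not %3==0, s = 4+1 = 5
e=14: not %3==0, s = 5+1 = 6
e=0: %3==0, s = 6-0 = 6
e=7: not %3==0, s = 6+1 = 7
e=7: not %3==0, s = 7+1 = 8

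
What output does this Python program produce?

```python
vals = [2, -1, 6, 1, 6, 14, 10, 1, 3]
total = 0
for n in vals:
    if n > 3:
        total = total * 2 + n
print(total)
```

n=2: not >3
n=-1: not >3
n=6: >3, total = 0*2+6 = 6
n=1: not >3
n=6: >3, total = 6*2+6 = 18
n=14: >3, total = 18*2+14 = 50
n=10: >3, total = 50*2+10 = 110
n=1: not >3
n=3: not >3

110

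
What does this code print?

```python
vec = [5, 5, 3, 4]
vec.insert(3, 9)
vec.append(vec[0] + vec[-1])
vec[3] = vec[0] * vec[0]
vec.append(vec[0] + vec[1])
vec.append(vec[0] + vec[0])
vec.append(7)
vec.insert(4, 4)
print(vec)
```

insert 9 at 3 → [5, 5, 3, 9, 4]
append vec[0]+vec[-1] = 5+4 = 9 → [5, 5, 3, 9, 4, 9]
vec[3] = vec[0]*vec[0] = 5*5 = 25 → [5, 5, 3, 25, 4, 9]
append vec[0]+vec[1] = 5+5 = 10 → [5, 5, 3, 25, 4, 9, 10]
append vec[0]+vec[0] = 5+5 = 10 → [5, 5, 3, 25, 4, 9, 10, 10]
append 7 → [5, 5, 3, 25, 4, 9, 10, 10, 7]
insert 4 at 4 → [5, 5, 3, 25, 4, 4, 9, 10, 10, 7]

[5, 5, 3, 25, 4, 4, 9, 10, 10, 7]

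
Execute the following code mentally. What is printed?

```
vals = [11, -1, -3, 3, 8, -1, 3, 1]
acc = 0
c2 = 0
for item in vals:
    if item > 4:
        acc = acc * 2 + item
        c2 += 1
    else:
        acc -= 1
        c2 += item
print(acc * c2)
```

84

item=11: >4, acc = 0*2+11 = 11; c2=1
item=-1: not >4, acc = 11-1 = 10; c2=0
item=-3: not >4, acc = 10-1 = 9; c2=-3
item=3: not >4, acc = 9-1 = 8; c2=0
item=8: >4, acc = 8*2+8 = 24; c2=1
item=-1: not >4, acc = 24-1 = 23; c2=0
item=3: not >4, acc = 23-1 = 22; c2=3
item=1: not >4, acc = 22-1 = 21; c2=4
acc*c2 = 21*4 = 84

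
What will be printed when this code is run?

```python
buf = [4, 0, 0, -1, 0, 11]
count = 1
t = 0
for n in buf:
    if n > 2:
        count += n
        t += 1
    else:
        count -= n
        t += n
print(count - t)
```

16

n=4: >2, count = 1+4 = 5; t=1
n=0: not >2, count = 5-0 = 5; t=1
n=0: not >2, count = 5-0 = 5; t=1
n=-1: not >2, count = 5-(-1) = 6; t=0
n=0: not >2, count = 6-0 = 6; t=0
n=11: >2, count = 6+11 = 17; t=1
count-t = 17-1 = 16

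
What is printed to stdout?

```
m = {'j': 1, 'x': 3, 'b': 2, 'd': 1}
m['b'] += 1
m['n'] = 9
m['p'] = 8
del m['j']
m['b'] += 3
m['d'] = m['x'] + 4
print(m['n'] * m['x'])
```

27

m['b'] = 2+1 = 3 → {'j': 1, 'x': 3, 'b': 3, 'd': 1}
m['n'] = 9 → {'j': 1, 'x': 3, 'b': 3, 'd': 1, 'n': 9}
m['p'] = 8 → {'j': 1, 'x': 3, 'b': 3, 'd': 1, 'n': 9, 'p': 8}
del 'j' → {'x': 3, 'b': 3, 'd': 1, 'n': 9, 'p': 8}
m['b'] = 3+3 = 6 → {'x': 3, 'b': 6, 'd': 1, 'n': 9, 'p': 8}
m['d'] = m['x']+4 = 7 → {'x': 3, 'b': 6, 'd': 7, 'n': 9, 'p': 8}
m['n']*m['x'] = 9*3 = 27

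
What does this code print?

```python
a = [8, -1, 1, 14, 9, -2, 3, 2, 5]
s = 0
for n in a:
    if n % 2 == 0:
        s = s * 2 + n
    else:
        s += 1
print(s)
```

n=8: even, s = 0*2+8 = 8
n=-1: not even, s = 8+1 = 9
n=1: not even, s = 9+1 = 10
n=14: even, s = 10*2+14 = 34
n=9: not even, s = 34+1 = 35
n=-2: even, s = 35*2+(-2) = 68
n=3: not even, s = 68+1 = 69
n=2: even, s = 69*2+2 = 140
n=5: not even, s = 140+1 = 141

141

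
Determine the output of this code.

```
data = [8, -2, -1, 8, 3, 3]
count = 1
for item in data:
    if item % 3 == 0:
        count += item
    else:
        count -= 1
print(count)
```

3

item=8: not %3==0, count = 1-1 = 0
item=-2: not %3==0, count = 0-1 = -1
item=-1: not %3==0, count = (-1)-1 = -2
item=8: not %3==0, count = (-2)-1 = -3
item=3: %3==0, count = (-3)+3 = 0
item=3: %3==0, count = 0+3 = 3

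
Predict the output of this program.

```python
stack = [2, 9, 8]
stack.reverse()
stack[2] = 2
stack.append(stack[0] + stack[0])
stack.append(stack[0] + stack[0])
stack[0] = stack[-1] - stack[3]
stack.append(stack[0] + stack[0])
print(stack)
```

reverse → [8, 9, 2]
stack[2] = 2 → [8, 9, 2]
append stack[0]+stack[0] = 8+8 = 16 → [8, 9, 2, 16]
append stack[0]+stack[0] = 8+8 = 16 → [8, 9, 2, 16, 16]
stack[0] = stack[-1]-stack[3] = 16-16 = 0 → [0, 9, 2, 16, 16]
append stack[0]+stack[0] = 0+0 = 0 → [0, 9, 2, 16, 16, 0]

[0, 9, 2, 16, 16, 0]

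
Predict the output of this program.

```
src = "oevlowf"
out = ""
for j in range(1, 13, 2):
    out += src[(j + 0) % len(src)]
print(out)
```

elwovo

j=1: add src[1]='e' → 'e'
j=3: add src[3]='l' → 'el'
j=5: add src[5]='w' → 'elw'
j=7: add src[0]='o' → 'elwo'
j=9: add src[2]='v' → 'elwov'
j=11: add src[4]='o' → 'elwovo'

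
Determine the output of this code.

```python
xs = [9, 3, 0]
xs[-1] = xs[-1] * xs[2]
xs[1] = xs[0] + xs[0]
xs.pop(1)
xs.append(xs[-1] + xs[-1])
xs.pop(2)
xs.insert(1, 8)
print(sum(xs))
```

17

xs[-1] = xs[-1]*xs[2] = 0*0 = 0 → [9, 3, 0]
xs[1] = xs[0]+xs[0] = 9+9 = 18 → [9, 18, 0]
pop(1) removes 18 → [9, 0]
append xs[-1]+xs[-1] = 0+0 = 0 → [9, 0, 0]
pop(2) removes 0 → [9, 0]
insert 8 at 1 → [9, 8, 0]
sum = 17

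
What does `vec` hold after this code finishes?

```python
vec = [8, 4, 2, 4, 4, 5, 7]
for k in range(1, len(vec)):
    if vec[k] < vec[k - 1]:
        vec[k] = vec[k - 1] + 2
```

[8, 10, 12, 14, 16, 18, 20]

k=1: 4<8, vec[1] = 8+2 = 10 → [8, 10, 2, 4, 4, 5, 7]
k=2: 2<10, vec[2] = 10+2 = 12 → [8, 10, 12, 4, 4, 5, 7]
k=3: 4<12, vec[3] = 12+2 = 14 → [8, 10, 12, 14, 4, 5, 7]
k=4: 4<14, vec[4] = 14+2 = 16 → [8, 10, 12, 14, 16, 5, 7]
k=5: 5<16, vec[5] = 16+2 = 18 → [8, 10, 12, 14, 16, 18, 7]
k=6: 7<18, vec[6] = 18+2 = 20 → [8, 10, 12, 14, 16, 18, 20]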